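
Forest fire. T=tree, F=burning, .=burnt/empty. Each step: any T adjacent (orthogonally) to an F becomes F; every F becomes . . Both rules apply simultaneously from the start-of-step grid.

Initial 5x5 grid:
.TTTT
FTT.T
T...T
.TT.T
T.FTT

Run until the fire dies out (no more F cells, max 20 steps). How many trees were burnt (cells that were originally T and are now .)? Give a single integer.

Answer: 14

Derivation:
Step 1: +4 fires, +2 burnt (F count now 4)
Step 2: +4 fires, +4 burnt (F count now 4)
Step 3: +2 fires, +4 burnt (F count now 2)
Step 4: +2 fires, +2 burnt (F count now 2)
Step 5: +2 fires, +2 burnt (F count now 2)
Step 6: +0 fires, +2 burnt (F count now 0)
Fire out after step 6
Initially T: 15, now '.': 24
Total burnt (originally-T cells now '.'): 14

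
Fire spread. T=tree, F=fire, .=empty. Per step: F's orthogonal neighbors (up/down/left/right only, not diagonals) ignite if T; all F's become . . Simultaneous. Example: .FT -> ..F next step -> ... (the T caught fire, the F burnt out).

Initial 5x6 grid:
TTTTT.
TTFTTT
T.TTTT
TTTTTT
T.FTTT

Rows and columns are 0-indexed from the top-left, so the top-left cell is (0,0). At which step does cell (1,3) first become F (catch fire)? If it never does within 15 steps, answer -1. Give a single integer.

Step 1: cell (1,3)='F' (+6 fires, +2 burnt)
  -> target ignites at step 1
Step 2: cell (1,3)='.' (+8 fires, +6 burnt)
Step 3: cell (1,3)='.' (+8 fires, +8 burnt)
Step 4: cell (1,3)='.' (+3 fires, +8 burnt)
Step 5: cell (1,3)='.' (+0 fires, +3 burnt)
  fire out at step 5

1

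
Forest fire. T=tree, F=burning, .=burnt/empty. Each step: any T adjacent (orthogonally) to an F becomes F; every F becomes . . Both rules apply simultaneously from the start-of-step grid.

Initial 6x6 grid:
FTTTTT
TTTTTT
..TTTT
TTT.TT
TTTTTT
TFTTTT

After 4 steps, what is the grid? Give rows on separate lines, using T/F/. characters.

Step 1: 5 trees catch fire, 2 burn out
  .FTTTT
  FTTTTT
  ..TTTT
  TTT.TT
  TFTTTT
  F.FTTT
Step 2: 6 trees catch fire, 5 burn out
  ..FTTT
  .FTTTT
  ..TTTT
  TFT.TT
  F.FTTT
  ...FTT
Step 3: 6 trees catch fire, 6 burn out
  ...FTT
  ..FTTT
  ..TTTT
  F.F.TT
  ...FTT
  ....FT
Step 4: 5 trees catch fire, 6 burn out
  ....FT
  ...FTT
  ..FTTT
  ....TT
  ....FT
  .....F

....FT
...FTT
..FTTT
....TT
....FT
.....F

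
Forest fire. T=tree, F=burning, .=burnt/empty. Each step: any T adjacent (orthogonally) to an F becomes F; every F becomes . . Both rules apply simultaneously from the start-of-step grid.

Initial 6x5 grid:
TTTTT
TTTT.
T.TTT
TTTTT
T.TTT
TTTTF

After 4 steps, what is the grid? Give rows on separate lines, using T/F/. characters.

Step 1: 2 trees catch fire, 1 burn out
  TTTTT
  TTTT.
  T.TTT
  TTTTT
  T.TTF
  TTTF.
Step 2: 3 trees catch fire, 2 burn out
  TTTTT
  TTTT.
  T.TTT
  TTTTF
  T.TF.
  TTF..
Step 3: 4 trees catch fire, 3 burn out
  TTTTT
  TTTT.
  T.TTF
  TTTF.
  T.F..
  TF...
Step 4: 3 trees catch fire, 4 burn out
  TTTTT
  TTTT.
  T.TF.
  TTF..
  T....
  F....

TTTTT
TTTT.
T.TF.
TTF..
T....
F....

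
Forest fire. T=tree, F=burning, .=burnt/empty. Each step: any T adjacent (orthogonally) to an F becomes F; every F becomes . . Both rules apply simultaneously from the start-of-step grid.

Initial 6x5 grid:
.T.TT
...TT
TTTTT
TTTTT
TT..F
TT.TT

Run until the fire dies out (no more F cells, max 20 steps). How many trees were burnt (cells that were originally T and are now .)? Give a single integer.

Step 1: +2 fires, +1 burnt (F count now 2)
Step 2: +3 fires, +2 burnt (F count now 3)
Step 3: +3 fires, +3 burnt (F count now 3)
Step 4: +4 fires, +3 burnt (F count now 4)
Step 5: +4 fires, +4 burnt (F count now 4)
Step 6: +3 fires, +4 burnt (F count now 3)
Step 7: +1 fires, +3 burnt (F count now 1)
Step 8: +0 fires, +1 burnt (F count now 0)
Fire out after step 8
Initially T: 21, now '.': 29
Total burnt (originally-T cells now '.'): 20

Answer: 20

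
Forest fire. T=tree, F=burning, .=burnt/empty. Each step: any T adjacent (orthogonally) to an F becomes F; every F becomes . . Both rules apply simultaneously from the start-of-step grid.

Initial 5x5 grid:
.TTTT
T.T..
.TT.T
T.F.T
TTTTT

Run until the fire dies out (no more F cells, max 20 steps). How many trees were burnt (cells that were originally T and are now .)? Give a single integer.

Answer: 15

Derivation:
Step 1: +2 fires, +1 burnt (F count now 2)
Step 2: +4 fires, +2 burnt (F count now 4)
Step 3: +3 fires, +4 burnt (F count now 3)
Step 4: +4 fires, +3 burnt (F count now 4)
Step 5: +2 fires, +4 burnt (F count now 2)
Step 6: +0 fires, +2 burnt (F count now 0)
Fire out after step 6
Initially T: 16, now '.': 24
Total burnt (originally-T cells now '.'): 15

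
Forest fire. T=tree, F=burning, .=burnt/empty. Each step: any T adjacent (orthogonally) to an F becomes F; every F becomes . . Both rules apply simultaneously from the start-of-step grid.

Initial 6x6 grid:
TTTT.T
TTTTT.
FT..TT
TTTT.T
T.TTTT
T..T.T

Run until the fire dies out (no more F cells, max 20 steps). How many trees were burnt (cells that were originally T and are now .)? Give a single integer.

Step 1: +3 fires, +1 burnt (F count now 3)
Step 2: +4 fires, +3 burnt (F count now 4)
Step 3: +4 fires, +4 burnt (F count now 4)
Step 4: +4 fires, +4 burnt (F count now 4)
Step 5: +3 fires, +4 burnt (F count now 3)
Step 6: +3 fires, +3 burnt (F count now 3)
Step 7: +2 fires, +3 burnt (F count now 2)
Step 8: +2 fires, +2 burnt (F count now 2)
Step 9: +0 fires, +2 burnt (F count now 0)
Fire out after step 9
Initially T: 26, now '.': 35
Total burnt (originally-T cells now '.'): 25

Answer: 25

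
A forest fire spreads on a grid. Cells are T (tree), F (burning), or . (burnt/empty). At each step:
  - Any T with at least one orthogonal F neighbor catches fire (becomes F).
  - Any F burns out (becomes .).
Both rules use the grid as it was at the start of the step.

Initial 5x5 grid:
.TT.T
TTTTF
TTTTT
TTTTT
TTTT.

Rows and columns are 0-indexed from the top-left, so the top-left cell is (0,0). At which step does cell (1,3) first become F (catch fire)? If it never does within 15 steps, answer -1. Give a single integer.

Step 1: cell (1,3)='F' (+3 fires, +1 burnt)
  -> target ignites at step 1
Step 2: cell (1,3)='.' (+3 fires, +3 burnt)
Step 3: cell (1,3)='.' (+4 fires, +3 burnt)
Step 4: cell (1,3)='.' (+5 fires, +4 burnt)
Step 5: cell (1,3)='.' (+3 fires, +5 burnt)
Step 6: cell (1,3)='.' (+2 fires, +3 burnt)
Step 7: cell (1,3)='.' (+1 fires, +2 burnt)
Step 8: cell (1,3)='.' (+0 fires, +1 burnt)
  fire out at step 8

1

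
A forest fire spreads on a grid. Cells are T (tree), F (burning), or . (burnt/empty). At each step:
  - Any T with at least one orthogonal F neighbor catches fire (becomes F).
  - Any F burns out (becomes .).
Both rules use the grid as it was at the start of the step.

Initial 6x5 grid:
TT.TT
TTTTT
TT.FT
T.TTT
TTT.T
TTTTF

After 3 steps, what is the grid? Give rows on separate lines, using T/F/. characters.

Step 1: 5 trees catch fire, 2 burn out
  TT.TT
  TTTFT
  TT..F
  T.TFT
  TTT.F
  TTTF.
Step 2: 6 trees catch fire, 5 burn out
  TT.FT
  TTF.F
  TT...
  T.F.F
  TTT..
  TTF..
Step 3: 4 trees catch fire, 6 burn out
  TT..F
  TF...
  TT...
  T....
  TTF..
  TF...

TT..F
TF...
TT...
T....
TTF..
TF...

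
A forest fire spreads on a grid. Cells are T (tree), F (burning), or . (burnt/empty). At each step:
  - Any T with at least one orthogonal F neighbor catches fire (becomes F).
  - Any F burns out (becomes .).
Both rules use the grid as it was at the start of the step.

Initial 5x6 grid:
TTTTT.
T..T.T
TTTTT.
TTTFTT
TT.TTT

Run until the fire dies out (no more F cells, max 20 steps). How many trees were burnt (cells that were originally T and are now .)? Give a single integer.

Step 1: +4 fires, +1 burnt (F count now 4)
Step 2: +6 fires, +4 burnt (F count now 6)
Step 3: +5 fires, +6 burnt (F count now 5)
Step 4: +4 fires, +5 burnt (F count now 4)
Step 5: +2 fires, +4 burnt (F count now 2)
Step 6: +1 fires, +2 burnt (F count now 1)
Step 7: +0 fires, +1 burnt (F count now 0)
Fire out after step 7
Initially T: 23, now '.': 29
Total burnt (originally-T cells now '.'): 22

Answer: 22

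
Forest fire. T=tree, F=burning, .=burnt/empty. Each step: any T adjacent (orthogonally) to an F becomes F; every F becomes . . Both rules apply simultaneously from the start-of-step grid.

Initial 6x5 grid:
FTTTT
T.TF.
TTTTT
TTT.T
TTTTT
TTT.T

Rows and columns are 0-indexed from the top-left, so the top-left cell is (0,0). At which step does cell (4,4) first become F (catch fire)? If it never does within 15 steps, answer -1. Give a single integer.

Step 1: cell (4,4)='T' (+5 fires, +2 burnt)
Step 2: cell (4,4)='T' (+5 fires, +5 burnt)
Step 3: cell (4,4)='T' (+4 fires, +5 burnt)
Step 4: cell (4,4)='F' (+4 fires, +4 burnt)
  -> target ignites at step 4
Step 5: cell (4,4)='.' (+5 fires, +4 burnt)
Step 6: cell (4,4)='.' (+1 fires, +5 burnt)
Step 7: cell (4,4)='.' (+0 fires, +1 burnt)
  fire out at step 7

4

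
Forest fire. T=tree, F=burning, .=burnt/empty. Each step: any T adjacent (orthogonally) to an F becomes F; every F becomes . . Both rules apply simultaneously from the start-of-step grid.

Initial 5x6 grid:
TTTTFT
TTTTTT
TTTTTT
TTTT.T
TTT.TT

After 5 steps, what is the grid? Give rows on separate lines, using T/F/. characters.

Step 1: 3 trees catch fire, 1 burn out
  TTTF.F
  TTTTFT
  TTTTTT
  TTTT.T
  TTT.TT
Step 2: 4 trees catch fire, 3 burn out
  TTF...
  TTTF.F
  TTTTFT
  TTTT.T
  TTT.TT
Step 3: 4 trees catch fire, 4 burn out
  TF....
  TTF...
  TTTF.F
  TTTT.T
  TTT.TT
Step 4: 5 trees catch fire, 4 burn out
  F.....
  TF....
  TTF...
  TTTF.F
  TTT.TT
Step 5: 4 trees catch fire, 5 burn out
  ......
  F.....
  TF....
  TTF...
  TTT.TF

......
F.....
TF....
TTF...
TTT.TF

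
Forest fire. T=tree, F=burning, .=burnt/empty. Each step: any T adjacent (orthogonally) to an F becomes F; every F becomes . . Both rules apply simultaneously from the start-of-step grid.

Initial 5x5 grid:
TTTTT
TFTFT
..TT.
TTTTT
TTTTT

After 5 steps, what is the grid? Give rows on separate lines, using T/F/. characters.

Step 1: 6 trees catch fire, 2 burn out
  TFTFT
  F.F.F
  ..TF.
  TTTTT
  TTTTT
Step 2: 5 trees catch fire, 6 burn out
  F.F.F
  .....
  ..F..
  TTTFT
  TTTTT
Step 3: 3 trees catch fire, 5 burn out
  .....
  .....
  .....
  TTF.F
  TTTFT
Step 4: 3 trees catch fire, 3 burn out
  .....
  .....
  .....
  TF...
  TTF.F
Step 5: 2 trees catch fire, 3 burn out
  .....
  .....
  .....
  F....
  TF...

.....
.....
.....
F....
TF...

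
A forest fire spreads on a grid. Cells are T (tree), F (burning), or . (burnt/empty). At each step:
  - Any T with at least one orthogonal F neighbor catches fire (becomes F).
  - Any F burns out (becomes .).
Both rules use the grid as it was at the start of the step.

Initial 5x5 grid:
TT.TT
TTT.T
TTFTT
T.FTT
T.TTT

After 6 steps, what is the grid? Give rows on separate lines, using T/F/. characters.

Step 1: 5 trees catch fire, 2 burn out
  TT.TT
  TTF.T
  TF.FT
  T..FT
  T.FTT
Step 2: 5 trees catch fire, 5 burn out
  TT.TT
  TF..T
  F...F
  T...F
  T..FT
Step 3: 5 trees catch fire, 5 burn out
  TF.TT
  F...F
  .....
  F....
  T...F
Step 4: 3 trees catch fire, 5 burn out
  F..TF
  .....
  .....
  .....
  F....
Step 5: 1 trees catch fire, 3 burn out
  ...F.
  .....
  .....
  .....
  .....
Step 6: 0 trees catch fire, 1 burn out
  .....
  .....
  .....
  .....
  .....

.....
.....
.....
.....
.....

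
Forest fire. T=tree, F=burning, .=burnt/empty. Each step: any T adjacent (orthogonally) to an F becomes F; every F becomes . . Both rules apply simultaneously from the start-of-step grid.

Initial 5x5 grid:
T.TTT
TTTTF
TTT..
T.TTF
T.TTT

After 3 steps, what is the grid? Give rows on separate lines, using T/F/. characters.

Step 1: 4 trees catch fire, 2 burn out
  T.TTF
  TTTF.
  TTT..
  T.TF.
  T.TTF
Step 2: 4 trees catch fire, 4 burn out
  T.TF.
  TTF..
  TTT..
  T.F..
  T.TF.
Step 3: 4 trees catch fire, 4 burn out
  T.F..
  TF...
  TTF..
  T....
  T.F..

T.F..
TF...
TTF..
T....
T.F..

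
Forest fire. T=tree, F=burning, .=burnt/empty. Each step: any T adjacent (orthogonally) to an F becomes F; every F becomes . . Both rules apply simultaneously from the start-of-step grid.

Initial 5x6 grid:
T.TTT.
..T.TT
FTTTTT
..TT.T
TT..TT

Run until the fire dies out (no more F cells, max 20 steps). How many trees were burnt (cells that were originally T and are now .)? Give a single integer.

Step 1: +1 fires, +1 burnt (F count now 1)
Step 2: +1 fires, +1 burnt (F count now 1)
Step 3: +3 fires, +1 burnt (F count now 3)
Step 4: +3 fires, +3 burnt (F count now 3)
Step 5: +3 fires, +3 burnt (F count now 3)
Step 6: +3 fires, +3 burnt (F count now 3)
Step 7: +1 fires, +3 burnt (F count now 1)
Step 8: +1 fires, +1 burnt (F count now 1)
Step 9: +0 fires, +1 burnt (F count now 0)
Fire out after step 9
Initially T: 19, now '.': 27
Total burnt (originally-T cells now '.'): 16

Answer: 16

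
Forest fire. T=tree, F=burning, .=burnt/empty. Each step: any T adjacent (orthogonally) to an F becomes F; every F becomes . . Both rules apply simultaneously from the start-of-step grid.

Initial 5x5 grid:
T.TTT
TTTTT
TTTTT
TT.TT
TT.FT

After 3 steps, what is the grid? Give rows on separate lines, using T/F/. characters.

Step 1: 2 trees catch fire, 1 burn out
  T.TTT
  TTTTT
  TTTTT
  TT.FT
  TT..F
Step 2: 2 trees catch fire, 2 burn out
  T.TTT
  TTTTT
  TTTFT
  TT..F
  TT...
Step 3: 3 trees catch fire, 2 burn out
  T.TTT
  TTTFT
  TTF.F
  TT...
  TT...

T.TTT
TTTFT
TTF.F
TT...
TT...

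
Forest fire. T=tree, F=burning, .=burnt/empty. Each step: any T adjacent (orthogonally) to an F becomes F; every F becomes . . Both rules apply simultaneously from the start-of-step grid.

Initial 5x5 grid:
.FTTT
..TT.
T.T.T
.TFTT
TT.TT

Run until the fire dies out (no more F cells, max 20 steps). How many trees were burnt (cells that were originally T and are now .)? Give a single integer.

Answer: 14

Derivation:
Step 1: +4 fires, +2 burnt (F count now 4)
Step 2: +5 fires, +4 burnt (F count now 5)
Step 3: +5 fires, +5 burnt (F count now 5)
Step 4: +0 fires, +5 burnt (F count now 0)
Fire out after step 4
Initially T: 15, now '.': 24
Total burnt (originally-T cells now '.'): 14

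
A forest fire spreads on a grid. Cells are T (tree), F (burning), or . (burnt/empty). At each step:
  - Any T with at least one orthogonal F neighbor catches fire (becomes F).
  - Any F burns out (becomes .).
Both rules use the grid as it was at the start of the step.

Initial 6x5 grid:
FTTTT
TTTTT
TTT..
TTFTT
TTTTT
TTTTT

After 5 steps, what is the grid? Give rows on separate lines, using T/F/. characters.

Step 1: 6 trees catch fire, 2 burn out
  .FTTT
  FTTTT
  TTF..
  TF.FT
  TTFTT
  TTTTT
Step 2: 10 trees catch fire, 6 burn out
  ..FTT
  .FFTT
  FF...
  F...F
  TF.FT
  TTFTT
Step 3: 6 trees catch fire, 10 burn out
  ...FT
  ...FT
  .....
  .....
  F...F
  TF.FT
Step 4: 4 trees catch fire, 6 burn out
  ....F
  ....F
  .....
  .....
  .....
  F...F
Step 5: 0 trees catch fire, 4 burn out
  .....
  .....
  .....
  .....
  .....
  .....

.....
.....
.....
.....
.....
.....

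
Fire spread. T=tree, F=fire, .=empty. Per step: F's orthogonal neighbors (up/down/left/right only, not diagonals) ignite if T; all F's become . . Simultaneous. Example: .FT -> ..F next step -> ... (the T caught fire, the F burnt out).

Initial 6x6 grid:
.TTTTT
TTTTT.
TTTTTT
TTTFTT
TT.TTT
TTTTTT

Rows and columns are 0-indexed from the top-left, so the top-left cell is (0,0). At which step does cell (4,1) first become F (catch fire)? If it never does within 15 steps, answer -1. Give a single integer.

Step 1: cell (4,1)='T' (+4 fires, +1 burnt)
Step 2: cell (4,1)='T' (+7 fires, +4 burnt)
Step 3: cell (4,1)='F' (+10 fires, +7 burnt)
  -> target ignites at step 3
Step 4: cell (4,1)='.' (+7 fires, +10 burnt)
Step 5: cell (4,1)='.' (+4 fires, +7 burnt)
Step 6: cell (4,1)='.' (+0 fires, +4 burnt)
  fire out at step 6

3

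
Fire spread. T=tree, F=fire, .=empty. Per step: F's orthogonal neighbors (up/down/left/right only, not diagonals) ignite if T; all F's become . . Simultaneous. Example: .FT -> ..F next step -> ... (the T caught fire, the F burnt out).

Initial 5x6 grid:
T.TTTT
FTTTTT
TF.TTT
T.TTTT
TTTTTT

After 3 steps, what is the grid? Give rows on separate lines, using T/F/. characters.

Step 1: 3 trees catch fire, 2 burn out
  F.TTTT
  .FTTTT
  F..TTT
  T.TTTT
  TTTTTT
Step 2: 2 trees catch fire, 3 burn out
  ..TTTT
  ..FTTT
  ...TTT
  F.TTTT
  TTTTTT
Step 3: 3 trees catch fire, 2 burn out
  ..FTTT
  ...FTT
  ...TTT
  ..TTTT
  FTTTTT

..FTTT
...FTT
...TTT
..TTTT
FTTTTT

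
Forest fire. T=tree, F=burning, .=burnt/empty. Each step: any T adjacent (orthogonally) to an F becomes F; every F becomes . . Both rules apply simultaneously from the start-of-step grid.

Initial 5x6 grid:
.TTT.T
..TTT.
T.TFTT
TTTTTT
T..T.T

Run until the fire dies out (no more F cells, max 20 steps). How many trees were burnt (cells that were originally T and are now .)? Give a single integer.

Answer: 19

Derivation:
Step 1: +4 fires, +1 burnt (F count now 4)
Step 2: +7 fires, +4 burnt (F count now 7)
Step 3: +3 fires, +7 burnt (F count now 3)
Step 4: +3 fires, +3 burnt (F count now 3)
Step 5: +2 fires, +3 burnt (F count now 2)
Step 6: +0 fires, +2 burnt (F count now 0)
Fire out after step 6
Initially T: 20, now '.': 29
Total burnt (originally-T cells now '.'): 19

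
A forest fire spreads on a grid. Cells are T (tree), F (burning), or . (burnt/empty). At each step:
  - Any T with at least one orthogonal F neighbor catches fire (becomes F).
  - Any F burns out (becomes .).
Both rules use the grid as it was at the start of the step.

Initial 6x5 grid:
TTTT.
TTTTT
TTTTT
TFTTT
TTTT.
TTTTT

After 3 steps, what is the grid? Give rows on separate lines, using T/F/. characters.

Step 1: 4 trees catch fire, 1 burn out
  TTTT.
  TTTTT
  TFTTT
  F.FTT
  TFTT.
  TTTTT
Step 2: 7 trees catch fire, 4 burn out
  TTTT.
  TFTTT
  F.FTT
  ...FT
  F.FT.
  TFTTT
Step 3: 8 trees catch fire, 7 burn out
  TFTT.
  F.FTT
  ...FT
  ....F
  ...F.
  F.FTT

TFTT.
F.FTT
...FT
....F
...F.
F.FTT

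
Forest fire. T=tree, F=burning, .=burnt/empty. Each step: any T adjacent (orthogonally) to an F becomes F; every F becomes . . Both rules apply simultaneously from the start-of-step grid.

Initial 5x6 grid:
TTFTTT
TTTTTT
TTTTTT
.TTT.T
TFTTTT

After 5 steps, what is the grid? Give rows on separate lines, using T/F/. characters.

Step 1: 6 trees catch fire, 2 burn out
  TF.FTT
  TTFTTT
  TTTTTT
  .FTT.T
  F.FTTT
Step 2: 8 trees catch fire, 6 burn out
  F...FT
  TF.FTT
  TFFTTT
  ..FT.T
  ...FTT
Step 3: 7 trees catch fire, 8 burn out
  .....F
  F...FT
  F..FTT
  ...F.T
  ....FT
Step 4: 3 trees catch fire, 7 burn out
  ......
  .....F
  ....FT
  .....T
  .....F
Step 5: 2 trees catch fire, 3 burn out
  ......
  ......
  .....F
  .....F
  ......

......
......
.....F
.....F
......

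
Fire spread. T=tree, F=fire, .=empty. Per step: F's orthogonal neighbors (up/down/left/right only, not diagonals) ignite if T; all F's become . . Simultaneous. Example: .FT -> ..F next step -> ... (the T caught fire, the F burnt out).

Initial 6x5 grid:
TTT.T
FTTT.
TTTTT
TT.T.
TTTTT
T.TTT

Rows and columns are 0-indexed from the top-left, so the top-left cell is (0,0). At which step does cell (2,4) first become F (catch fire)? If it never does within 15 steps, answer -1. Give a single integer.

Step 1: cell (2,4)='T' (+3 fires, +1 burnt)
Step 2: cell (2,4)='T' (+4 fires, +3 burnt)
Step 3: cell (2,4)='T' (+5 fires, +4 burnt)
Step 4: cell (2,4)='T' (+3 fires, +5 burnt)
Step 5: cell (2,4)='F' (+3 fires, +3 burnt)
  -> target ignites at step 5
Step 6: cell (2,4)='.' (+2 fires, +3 burnt)
Step 7: cell (2,4)='.' (+2 fires, +2 burnt)
Step 8: cell (2,4)='.' (+1 fires, +2 burnt)
Step 9: cell (2,4)='.' (+0 fires, +1 burnt)
  fire out at step 9

5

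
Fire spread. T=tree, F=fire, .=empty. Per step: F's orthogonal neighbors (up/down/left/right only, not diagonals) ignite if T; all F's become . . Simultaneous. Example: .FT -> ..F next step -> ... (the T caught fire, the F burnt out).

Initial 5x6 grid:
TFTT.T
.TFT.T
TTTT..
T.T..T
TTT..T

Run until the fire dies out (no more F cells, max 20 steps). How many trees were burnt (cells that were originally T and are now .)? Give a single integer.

Answer: 14

Derivation:
Step 1: +5 fires, +2 burnt (F count now 5)
Step 2: +4 fires, +5 burnt (F count now 4)
Step 3: +2 fires, +4 burnt (F count now 2)
Step 4: +2 fires, +2 burnt (F count now 2)
Step 5: +1 fires, +2 burnt (F count now 1)
Step 6: +0 fires, +1 burnt (F count now 0)
Fire out after step 6
Initially T: 18, now '.': 26
Total burnt (originally-T cells now '.'): 14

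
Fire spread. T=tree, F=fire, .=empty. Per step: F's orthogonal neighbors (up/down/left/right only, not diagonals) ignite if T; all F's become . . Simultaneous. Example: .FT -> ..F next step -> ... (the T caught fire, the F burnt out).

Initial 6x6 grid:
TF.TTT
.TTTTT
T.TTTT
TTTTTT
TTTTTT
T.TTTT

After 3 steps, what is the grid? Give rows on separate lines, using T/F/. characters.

Step 1: 2 trees catch fire, 1 burn out
  F..TTT
  .FTTTT
  T.TTTT
  TTTTTT
  TTTTTT
  T.TTTT
Step 2: 1 trees catch fire, 2 burn out
  ...TTT
  ..FTTT
  T.TTTT
  TTTTTT
  TTTTTT
  T.TTTT
Step 3: 2 trees catch fire, 1 burn out
  ...TTT
  ...FTT
  T.FTTT
  TTTTTT
  TTTTTT
  T.TTTT

...TTT
...FTT
T.FTTT
TTTTTT
TTTTTT
T.TTTT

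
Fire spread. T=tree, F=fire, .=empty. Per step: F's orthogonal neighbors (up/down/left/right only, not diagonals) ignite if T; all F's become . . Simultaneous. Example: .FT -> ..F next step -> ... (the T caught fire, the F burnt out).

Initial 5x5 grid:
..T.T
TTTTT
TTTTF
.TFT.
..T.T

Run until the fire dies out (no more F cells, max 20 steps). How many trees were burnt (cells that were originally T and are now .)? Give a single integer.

Answer: 14

Derivation:
Step 1: +6 fires, +2 burnt (F count now 6)
Step 2: +4 fires, +6 burnt (F count now 4)
Step 3: +3 fires, +4 burnt (F count now 3)
Step 4: +1 fires, +3 burnt (F count now 1)
Step 5: +0 fires, +1 burnt (F count now 0)
Fire out after step 5
Initially T: 15, now '.': 24
Total burnt (originally-T cells now '.'): 14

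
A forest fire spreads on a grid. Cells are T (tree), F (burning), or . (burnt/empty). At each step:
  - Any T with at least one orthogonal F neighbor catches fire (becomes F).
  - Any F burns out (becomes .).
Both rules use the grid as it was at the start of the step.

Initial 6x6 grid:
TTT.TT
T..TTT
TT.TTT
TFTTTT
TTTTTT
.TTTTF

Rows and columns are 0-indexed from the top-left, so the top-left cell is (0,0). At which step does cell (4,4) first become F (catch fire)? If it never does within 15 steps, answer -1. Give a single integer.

Step 1: cell (4,4)='T' (+6 fires, +2 burnt)
Step 2: cell (4,4)='F' (+8 fires, +6 burnt)
  -> target ignites at step 2
Step 3: cell (4,4)='.' (+6 fires, +8 burnt)
Step 4: cell (4,4)='.' (+4 fires, +6 burnt)
Step 5: cell (4,4)='.' (+3 fires, +4 burnt)
Step 6: cell (4,4)='.' (+2 fires, +3 burnt)
Step 7: cell (4,4)='.' (+0 fires, +2 burnt)
  fire out at step 7

2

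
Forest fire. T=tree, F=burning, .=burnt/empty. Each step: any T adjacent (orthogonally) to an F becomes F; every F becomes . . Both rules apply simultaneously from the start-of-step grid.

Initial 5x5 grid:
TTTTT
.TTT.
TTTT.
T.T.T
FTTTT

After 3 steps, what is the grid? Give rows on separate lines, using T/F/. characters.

Step 1: 2 trees catch fire, 1 burn out
  TTTTT
  .TTT.
  TTTT.
  F.T.T
  .FTTT
Step 2: 2 trees catch fire, 2 burn out
  TTTTT
  .TTT.
  FTTT.
  ..T.T
  ..FTT
Step 3: 3 trees catch fire, 2 burn out
  TTTTT
  .TTT.
  .FTT.
  ..F.T
  ...FT

TTTTT
.TTT.
.FTT.
..F.T
...FT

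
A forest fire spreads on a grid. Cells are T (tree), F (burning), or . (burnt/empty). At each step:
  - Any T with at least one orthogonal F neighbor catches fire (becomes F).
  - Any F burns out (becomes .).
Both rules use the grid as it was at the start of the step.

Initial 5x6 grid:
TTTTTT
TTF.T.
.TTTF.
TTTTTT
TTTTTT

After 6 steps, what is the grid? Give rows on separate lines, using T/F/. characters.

Step 1: 6 trees catch fire, 2 burn out
  TTFTTT
  TF..F.
  .TFF..
  TTTTFT
  TTTTTT
Step 2: 9 trees catch fire, 6 burn out
  TF.FFT
  F.....
  .F....
  TTFF.F
  TTTTFT
Step 3: 6 trees catch fire, 9 burn out
  F....F
  ......
  ......
  TF....
  TTFF.F
Step 4: 2 trees catch fire, 6 burn out
  ......
  ......
  ......
  F.....
  TF....
Step 5: 1 trees catch fire, 2 burn out
  ......
  ......
  ......
  ......
  F.....
Step 6: 0 trees catch fire, 1 burn out
  ......
  ......
  ......
  ......
  ......

......
......
......
......
......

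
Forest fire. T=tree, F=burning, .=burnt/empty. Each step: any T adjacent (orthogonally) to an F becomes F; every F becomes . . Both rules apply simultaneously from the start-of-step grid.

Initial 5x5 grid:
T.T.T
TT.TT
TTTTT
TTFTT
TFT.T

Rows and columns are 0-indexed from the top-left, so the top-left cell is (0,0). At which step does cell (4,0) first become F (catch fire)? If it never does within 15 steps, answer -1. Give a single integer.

Step 1: cell (4,0)='F' (+5 fires, +2 burnt)
  -> target ignites at step 1
Step 2: cell (4,0)='.' (+4 fires, +5 burnt)
Step 3: cell (4,0)='.' (+5 fires, +4 burnt)
Step 4: cell (4,0)='.' (+2 fires, +5 burnt)
Step 5: cell (4,0)='.' (+2 fires, +2 burnt)
Step 6: cell (4,0)='.' (+0 fires, +2 burnt)
  fire out at step 6

1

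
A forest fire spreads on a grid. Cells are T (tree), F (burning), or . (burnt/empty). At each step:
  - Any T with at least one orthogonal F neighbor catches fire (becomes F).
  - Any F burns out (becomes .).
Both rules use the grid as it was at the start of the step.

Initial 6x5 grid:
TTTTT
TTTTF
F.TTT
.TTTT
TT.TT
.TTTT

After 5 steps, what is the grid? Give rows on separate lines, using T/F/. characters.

Step 1: 4 trees catch fire, 2 burn out
  TTTTF
  FTTF.
  ..TTF
  .TTTT
  TT.TT
  .TTTT
Step 2: 6 trees catch fire, 4 burn out
  FTTF.
  .FF..
  ..TF.
  .TTTF
  TT.TT
  .TTTT
Step 3: 5 trees catch fire, 6 burn out
  .FF..
  .....
  ..F..
  .TTF.
  TT.TF
  .TTTT
Step 4: 3 trees catch fire, 5 burn out
  .....
  .....
  .....
  .TF..
  TT.F.
  .TTTF
Step 5: 2 trees catch fire, 3 burn out
  .....
  .....
  .....
  .F...
  TT...
  .TTF.

.....
.....
.....
.F...
TT...
.TTF.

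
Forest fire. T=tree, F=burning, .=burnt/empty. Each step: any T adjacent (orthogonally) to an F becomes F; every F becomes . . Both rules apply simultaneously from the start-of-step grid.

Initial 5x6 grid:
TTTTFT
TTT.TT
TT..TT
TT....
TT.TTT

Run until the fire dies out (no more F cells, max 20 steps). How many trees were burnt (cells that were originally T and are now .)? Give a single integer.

Step 1: +3 fires, +1 burnt (F count now 3)
Step 2: +3 fires, +3 burnt (F count now 3)
Step 3: +3 fires, +3 burnt (F count now 3)
Step 4: +2 fires, +3 burnt (F count now 2)
Step 5: +2 fires, +2 burnt (F count now 2)
Step 6: +2 fires, +2 burnt (F count now 2)
Step 7: +2 fires, +2 burnt (F count now 2)
Step 8: +1 fires, +2 burnt (F count now 1)
Step 9: +0 fires, +1 burnt (F count now 0)
Fire out after step 9
Initially T: 21, now '.': 27
Total burnt (originally-T cells now '.'): 18

Answer: 18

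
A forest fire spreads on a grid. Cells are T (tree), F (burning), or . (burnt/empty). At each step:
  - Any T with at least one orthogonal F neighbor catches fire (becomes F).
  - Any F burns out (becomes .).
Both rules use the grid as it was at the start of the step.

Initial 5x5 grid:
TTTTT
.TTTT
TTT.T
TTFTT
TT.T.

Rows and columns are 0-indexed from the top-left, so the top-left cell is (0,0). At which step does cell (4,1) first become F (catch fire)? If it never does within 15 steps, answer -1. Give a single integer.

Step 1: cell (4,1)='T' (+3 fires, +1 burnt)
Step 2: cell (4,1)='F' (+6 fires, +3 burnt)
  -> target ignites at step 2
Step 3: cell (4,1)='.' (+6 fires, +6 burnt)
Step 4: cell (4,1)='.' (+3 fires, +6 burnt)
Step 5: cell (4,1)='.' (+2 fires, +3 burnt)
Step 6: cell (4,1)='.' (+0 fires, +2 burnt)
  fire out at step 6

2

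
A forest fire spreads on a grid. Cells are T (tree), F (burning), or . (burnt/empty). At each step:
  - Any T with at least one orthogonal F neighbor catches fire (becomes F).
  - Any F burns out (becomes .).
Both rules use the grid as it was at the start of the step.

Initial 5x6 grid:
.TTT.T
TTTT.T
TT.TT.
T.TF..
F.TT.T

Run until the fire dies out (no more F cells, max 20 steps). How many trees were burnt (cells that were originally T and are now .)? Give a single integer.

Answer: 15

Derivation:
Step 1: +4 fires, +2 burnt (F count now 4)
Step 2: +4 fires, +4 burnt (F count now 4)
Step 3: +4 fires, +4 burnt (F count now 4)
Step 4: +2 fires, +4 burnt (F count now 2)
Step 5: +1 fires, +2 burnt (F count now 1)
Step 6: +0 fires, +1 burnt (F count now 0)
Fire out after step 6
Initially T: 18, now '.': 27
Total burnt (originally-T cells now '.'): 15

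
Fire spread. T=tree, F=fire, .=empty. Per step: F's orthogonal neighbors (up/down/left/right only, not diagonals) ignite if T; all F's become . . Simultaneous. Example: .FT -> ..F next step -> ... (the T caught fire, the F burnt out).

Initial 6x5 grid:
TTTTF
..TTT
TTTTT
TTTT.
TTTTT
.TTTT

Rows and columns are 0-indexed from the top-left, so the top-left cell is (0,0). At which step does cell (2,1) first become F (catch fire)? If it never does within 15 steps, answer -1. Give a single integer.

Step 1: cell (2,1)='T' (+2 fires, +1 burnt)
Step 2: cell (2,1)='T' (+3 fires, +2 burnt)
Step 3: cell (2,1)='T' (+3 fires, +3 burnt)
Step 4: cell (2,1)='T' (+3 fires, +3 burnt)
Step 5: cell (2,1)='F' (+3 fires, +3 burnt)
  -> target ignites at step 5
Step 6: cell (2,1)='.' (+5 fires, +3 burnt)
Step 7: cell (2,1)='.' (+4 fires, +5 burnt)
Step 8: cell (2,1)='.' (+2 fires, +4 burnt)
Step 9: cell (2,1)='.' (+0 fires, +2 burnt)
  fire out at step 9

5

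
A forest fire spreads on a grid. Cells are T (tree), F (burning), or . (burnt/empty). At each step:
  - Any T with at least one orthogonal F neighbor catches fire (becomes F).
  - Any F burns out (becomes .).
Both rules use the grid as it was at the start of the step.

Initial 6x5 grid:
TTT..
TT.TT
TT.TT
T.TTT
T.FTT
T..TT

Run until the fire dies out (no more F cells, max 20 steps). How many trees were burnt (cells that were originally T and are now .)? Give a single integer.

Answer: 11

Derivation:
Step 1: +2 fires, +1 burnt (F count now 2)
Step 2: +3 fires, +2 burnt (F count now 3)
Step 3: +3 fires, +3 burnt (F count now 3)
Step 4: +2 fires, +3 burnt (F count now 2)
Step 5: +1 fires, +2 burnt (F count now 1)
Step 6: +0 fires, +1 burnt (F count now 0)
Fire out after step 6
Initially T: 21, now '.': 20
Total burnt (originally-T cells now '.'): 11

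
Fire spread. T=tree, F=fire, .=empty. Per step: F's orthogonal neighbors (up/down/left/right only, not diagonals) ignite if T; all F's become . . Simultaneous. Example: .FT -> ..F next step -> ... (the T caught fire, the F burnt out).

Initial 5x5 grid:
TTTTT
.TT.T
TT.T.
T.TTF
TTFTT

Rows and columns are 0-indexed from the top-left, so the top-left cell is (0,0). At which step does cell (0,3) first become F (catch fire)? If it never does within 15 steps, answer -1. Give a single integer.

Step 1: cell (0,3)='T' (+5 fires, +2 burnt)
Step 2: cell (0,3)='T' (+2 fires, +5 burnt)
Step 3: cell (0,3)='T' (+1 fires, +2 burnt)
Step 4: cell (0,3)='T' (+1 fires, +1 burnt)
Step 5: cell (0,3)='T' (+1 fires, +1 burnt)
Step 6: cell (0,3)='T' (+1 fires, +1 burnt)
Step 7: cell (0,3)='T' (+2 fires, +1 burnt)
Step 8: cell (0,3)='T' (+2 fires, +2 burnt)
Step 9: cell (0,3)='F' (+1 fires, +2 burnt)
  -> target ignites at step 9
Step 10: cell (0,3)='.' (+1 fires, +1 burnt)
Step 11: cell (0,3)='.' (+1 fires, +1 burnt)
Step 12: cell (0,3)='.' (+0 fires, +1 burnt)
  fire out at step 12

9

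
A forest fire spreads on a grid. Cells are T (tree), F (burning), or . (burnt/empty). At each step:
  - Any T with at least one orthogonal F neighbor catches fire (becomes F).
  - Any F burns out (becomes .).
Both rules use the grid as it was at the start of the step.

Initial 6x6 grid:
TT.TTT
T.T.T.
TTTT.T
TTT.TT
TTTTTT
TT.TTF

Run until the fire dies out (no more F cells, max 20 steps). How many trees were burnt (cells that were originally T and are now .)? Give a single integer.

Answer: 24

Derivation:
Step 1: +2 fires, +1 burnt (F count now 2)
Step 2: +3 fires, +2 burnt (F count now 3)
Step 3: +3 fires, +3 burnt (F count now 3)
Step 4: +1 fires, +3 burnt (F count now 1)
Step 5: +2 fires, +1 burnt (F count now 2)
Step 6: +4 fires, +2 burnt (F count now 4)
Step 7: +5 fires, +4 burnt (F count now 5)
Step 8: +1 fires, +5 burnt (F count now 1)
Step 9: +1 fires, +1 burnt (F count now 1)
Step 10: +1 fires, +1 burnt (F count now 1)
Step 11: +1 fires, +1 burnt (F count now 1)
Step 12: +0 fires, +1 burnt (F count now 0)
Fire out after step 12
Initially T: 28, now '.': 32
Total burnt (originally-T cells now '.'): 24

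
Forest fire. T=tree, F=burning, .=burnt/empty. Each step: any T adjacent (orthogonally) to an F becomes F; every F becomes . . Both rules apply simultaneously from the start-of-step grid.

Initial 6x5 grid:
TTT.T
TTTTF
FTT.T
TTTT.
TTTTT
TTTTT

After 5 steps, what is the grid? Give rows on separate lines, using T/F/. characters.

Step 1: 6 trees catch fire, 2 burn out
  TTT.F
  FTTF.
  .FT.F
  FTTT.
  TTTTT
  TTTTT
Step 2: 6 trees catch fire, 6 burn out
  FTT..
  .FF..
  ..F..
  .FTT.
  FTTTT
  TTTTT
Step 3: 5 trees catch fire, 6 burn out
  .FF..
  .....
  .....
  ..FT.
  .FTTT
  FTTTT
Step 4: 3 trees catch fire, 5 burn out
  .....
  .....
  .....
  ...F.
  ..FTT
  .FTTT
Step 5: 2 trees catch fire, 3 burn out
  .....
  .....
  .....
  .....
  ...FT
  ..FTT

.....
.....
.....
.....
...FT
..FTT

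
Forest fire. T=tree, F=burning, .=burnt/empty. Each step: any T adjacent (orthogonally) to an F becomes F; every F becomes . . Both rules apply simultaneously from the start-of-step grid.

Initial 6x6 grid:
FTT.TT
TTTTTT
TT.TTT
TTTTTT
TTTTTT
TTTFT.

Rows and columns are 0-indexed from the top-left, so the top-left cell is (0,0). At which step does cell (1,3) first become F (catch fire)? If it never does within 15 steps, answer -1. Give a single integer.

Step 1: cell (1,3)='T' (+5 fires, +2 burnt)
Step 2: cell (1,3)='T' (+7 fires, +5 burnt)
Step 3: cell (1,3)='T' (+9 fires, +7 burnt)
Step 4: cell (1,3)='F' (+5 fires, +9 burnt)
  -> target ignites at step 4
Step 5: cell (1,3)='.' (+2 fires, +5 burnt)
Step 6: cell (1,3)='.' (+2 fires, +2 burnt)
Step 7: cell (1,3)='.' (+1 fires, +2 burnt)
Step 8: cell (1,3)='.' (+0 fires, +1 burnt)
  fire out at step 8

4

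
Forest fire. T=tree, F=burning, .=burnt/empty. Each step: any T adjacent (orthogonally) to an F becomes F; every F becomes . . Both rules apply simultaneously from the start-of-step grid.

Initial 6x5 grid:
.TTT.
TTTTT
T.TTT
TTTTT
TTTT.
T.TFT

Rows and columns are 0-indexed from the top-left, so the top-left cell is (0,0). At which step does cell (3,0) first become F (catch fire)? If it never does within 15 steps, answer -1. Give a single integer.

Step 1: cell (3,0)='T' (+3 fires, +1 burnt)
Step 2: cell (3,0)='T' (+2 fires, +3 burnt)
Step 3: cell (3,0)='T' (+4 fires, +2 burnt)
Step 4: cell (3,0)='T' (+5 fires, +4 burnt)
Step 5: cell (3,0)='F' (+5 fires, +5 burnt)
  -> target ignites at step 5
Step 6: cell (3,0)='.' (+3 fires, +5 burnt)
Step 7: cell (3,0)='.' (+2 fires, +3 burnt)
Step 8: cell (3,0)='.' (+0 fires, +2 burnt)
  fire out at step 8

5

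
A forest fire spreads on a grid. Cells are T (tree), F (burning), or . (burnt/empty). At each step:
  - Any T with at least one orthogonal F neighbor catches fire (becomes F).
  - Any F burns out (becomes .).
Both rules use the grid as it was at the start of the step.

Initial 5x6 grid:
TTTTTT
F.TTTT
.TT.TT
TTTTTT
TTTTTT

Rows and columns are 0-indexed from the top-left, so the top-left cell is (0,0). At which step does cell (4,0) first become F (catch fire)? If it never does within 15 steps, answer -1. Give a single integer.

Step 1: cell (4,0)='T' (+1 fires, +1 burnt)
Step 2: cell (4,0)='T' (+1 fires, +1 burnt)
Step 3: cell (4,0)='T' (+1 fires, +1 burnt)
Step 4: cell (4,0)='T' (+2 fires, +1 burnt)
Step 5: cell (4,0)='T' (+3 fires, +2 burnt)
Step 6: cell (4,0)='T' (+4 fires, +3 burnt)
Step 7: cell (4,0)='T' (+5 fires, +4 burnt)
Step 8: cell (4,0)='T' (+5 fires, +5 burnt)
Step 9: cell (4,0)='F' (+3 fires, +5 burnt)
  -> target ignites at step 9
Step 10: cell (4,0)='.' (+1 fires, +3 burnt)
Step 11: cell (4,0)='.' (+0 fires, +1 burnt)
  fire out at step 11

9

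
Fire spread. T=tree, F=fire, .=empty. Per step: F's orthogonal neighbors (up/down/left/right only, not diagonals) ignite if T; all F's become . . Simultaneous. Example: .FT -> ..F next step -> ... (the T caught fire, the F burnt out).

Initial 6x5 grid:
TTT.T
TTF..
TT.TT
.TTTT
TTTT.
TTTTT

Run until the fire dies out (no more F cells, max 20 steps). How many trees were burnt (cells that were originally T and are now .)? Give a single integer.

Step 1: +2 fires, +1 burnt (F count now 2)
Step 2: +3 fires, +2 burnt (F count now 3)
Step 3: +3 fires, +3 burnt (F count now 3)
Step 4: +2 fires, +3 burnt (F count now 2)
Step 5: +4 fires, +2 burnt (F count now 4)
Step 6: +5 fires, +4 burnt (F count now 5)
Step 7: +2 fires, +5 burnt (F count now 2)
Step 8: +1 fires, +2 burnt (F count now 1)
Step 9: +0 fires, +1 burnt (F count now 0)
Fire out after step 9
Initially T: 23, now '.': 29
Total burnt (originally-T cells now '.'): 22

Answer: 22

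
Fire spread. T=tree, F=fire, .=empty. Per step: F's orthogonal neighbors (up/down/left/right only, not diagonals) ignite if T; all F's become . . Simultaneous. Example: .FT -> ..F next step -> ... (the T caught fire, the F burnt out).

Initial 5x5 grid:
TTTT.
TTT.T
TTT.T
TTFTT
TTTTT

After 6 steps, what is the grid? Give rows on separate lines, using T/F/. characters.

Step 1: 4 trees catch fire, 1 burn out
  TTTT.
  TTT.T
  TTF.T
  TF.FT
  TTFTT
Step 2: 6 trees catch fire, 4 burn out
  TTTT.
  TTF.T
  TF..T
  F...F
  TF.FT
Step 3: 6 trees catch fire, 6 burn out
  TTFT.
  TF..T
  F...F
  .....
  F...F
Step 4: 4 trees catch fire, 6 burn out
  TF.F.
  F...F
  .....
  .....
  .....
Step 5: 1 trees catch fire, 4 burn out
  F....
  .....
  .....
  .....
  .....
Step 6: 0 trees catch fire, 1 burn out
  .....
  .....
  .....
  .....
  .....

.....
.....
.....
.....
.....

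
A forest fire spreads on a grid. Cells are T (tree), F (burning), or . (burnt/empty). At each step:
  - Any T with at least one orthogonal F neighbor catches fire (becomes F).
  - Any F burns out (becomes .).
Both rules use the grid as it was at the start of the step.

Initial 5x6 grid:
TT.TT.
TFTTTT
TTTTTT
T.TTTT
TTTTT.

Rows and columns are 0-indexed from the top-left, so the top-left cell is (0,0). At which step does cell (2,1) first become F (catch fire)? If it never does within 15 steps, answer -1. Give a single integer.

Step 1: cell (2,1)='F' (+4 fires, +1 burnt)
  -> target ignites at step 1
Step 2: cell (2,1)='.' (+4 fires, +4 burnt)
Step 3: cell (2,1)='.' (+5 fires, +4 burnt)
Step 4: cell (2,1)='.' (+6 fires, +5 burnt)
Step 5: cell (2,1)='.' (+4 fires, +6 burnt)
Step 6: cell (2,1)='.' (+2 fires, +4 burnt)
Step 7: cell (2,1)='.' (+0 fires, +2 burnt)
  fire out at step 7

1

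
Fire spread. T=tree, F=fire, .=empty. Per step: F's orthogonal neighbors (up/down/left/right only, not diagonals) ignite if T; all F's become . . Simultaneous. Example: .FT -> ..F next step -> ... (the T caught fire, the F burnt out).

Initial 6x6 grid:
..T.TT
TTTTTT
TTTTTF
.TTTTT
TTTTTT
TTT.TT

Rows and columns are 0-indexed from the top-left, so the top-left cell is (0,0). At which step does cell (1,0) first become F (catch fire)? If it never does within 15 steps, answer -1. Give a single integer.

Step 1: cell (1,0)='T' (+3 fires, +1 burnt)
Step 2: cell (1,0)='T' (+5 fires, +3 burnt)
Step 3: cell (1,0)='T' (+6 fires, +5 burnt)
Step 4: cell (1,0)='T' (+5 fires, +6 burnt)
Step 5: cell (1,0)='T' (+5 fires, +5 burnt)
Step 6: cell (1,0)='F' (+3 fires, +5 burnt)
  -> target ignites at step 6
Step 7: cell (1,0)='.' (+2 fires, +3 burnt)
Step 8: cell (1,0)='.' (+1 fires, +2 burnt)
Step 9: cell (1,0)='.' (+0 fires, +1 burnt)
  fire out at step 9

6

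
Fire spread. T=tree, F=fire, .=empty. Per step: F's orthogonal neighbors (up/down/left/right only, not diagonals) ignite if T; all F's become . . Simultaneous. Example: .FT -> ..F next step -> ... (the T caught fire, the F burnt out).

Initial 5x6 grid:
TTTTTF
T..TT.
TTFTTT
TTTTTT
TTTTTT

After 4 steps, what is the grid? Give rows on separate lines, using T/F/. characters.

Step 1: 4 trees catch fire, 2 burn out
  TTTTF.
  T..TT.
  TF.FTT
  TTFTTT
  TTTTTT
Step 2: 8 trees catch fire, 4 burn out
  TTTF..
  T..FF.
  F...FT
  TF.FTT
  TTFTTT
Step 3: 7 trees catch fire, 8 burn out
  TTF...
  F.....
  .....F
  F...FT
  TF.FTT
Step 4: 5 trees catch fire, 7 burn out
  FF....
  ......
  ......
  .....F
  F...FT

FF....
......
......
.....F
F...FT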